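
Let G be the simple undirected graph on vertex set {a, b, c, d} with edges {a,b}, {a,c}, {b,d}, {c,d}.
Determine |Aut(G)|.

Every vertex has degree 2 and the graph is connected, so G is the 4-cycle C_4. C_4 has 4 rotations and 4 reflections, so Aut(C_4) ≅ D_4 of order 8.

8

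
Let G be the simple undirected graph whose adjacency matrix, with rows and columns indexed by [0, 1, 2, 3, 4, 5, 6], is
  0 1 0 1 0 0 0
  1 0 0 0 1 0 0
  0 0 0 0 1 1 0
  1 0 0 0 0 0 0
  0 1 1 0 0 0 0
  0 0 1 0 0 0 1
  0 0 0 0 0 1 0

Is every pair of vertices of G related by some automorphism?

Automorphisms preserve degree, but G has vertices of degree 1 and vertices of degree 2; no automorphism maps one to the other, so G is not vertex-transitive.

No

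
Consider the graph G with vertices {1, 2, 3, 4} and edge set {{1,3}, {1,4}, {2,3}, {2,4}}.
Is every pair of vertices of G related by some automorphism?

Yes

G is 2-regular and bipartite on 2^2 = 4 vertices with girth 4; it is the hypercube graph Q_2. Aut(Q_2) consists of the signed permutations of the 2 coordinate axes: 2! permutations times 2^2 sign flips, so |Aut| = 2^2·2! = 8. This group acts transitively on the 4 vertices.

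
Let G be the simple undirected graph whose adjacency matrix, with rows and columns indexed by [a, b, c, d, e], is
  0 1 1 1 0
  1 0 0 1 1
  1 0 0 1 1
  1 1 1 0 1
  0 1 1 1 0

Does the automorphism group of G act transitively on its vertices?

Vertex d is the only vertex of degree 4, so every automorphism fixes it; G is not vertex-transitive.

No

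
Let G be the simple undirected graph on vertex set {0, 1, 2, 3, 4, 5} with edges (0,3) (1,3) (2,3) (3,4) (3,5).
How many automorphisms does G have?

Vertex 3 has degree 5 and every other vertex has degree 1, so G is the star K_{1,5} with centre 3. The 5 leaves are pairwise interchangeable while the centre is fixed, giving Aut(G) = S_5.

120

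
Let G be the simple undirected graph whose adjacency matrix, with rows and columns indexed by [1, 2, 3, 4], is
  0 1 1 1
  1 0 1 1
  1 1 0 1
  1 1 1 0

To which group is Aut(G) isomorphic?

the symmetric group on 4 letters

All 4 vertices are pairwise adjacent: G = K_4. Any permutation of the 4 vertices preserves K_4, so Aut(K_4) = S_4 of order 4! = 24.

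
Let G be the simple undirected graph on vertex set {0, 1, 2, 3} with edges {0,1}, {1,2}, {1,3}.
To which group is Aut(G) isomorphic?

the symmetric group on 3 letters

Vertex 1 has degree 3 and every other vertex has degree 1, so G is the star K_{1,3} with centre 1. The 3 leaves are pairwise interchangeable while the centre is fixed, giving Aut(G) = S_3.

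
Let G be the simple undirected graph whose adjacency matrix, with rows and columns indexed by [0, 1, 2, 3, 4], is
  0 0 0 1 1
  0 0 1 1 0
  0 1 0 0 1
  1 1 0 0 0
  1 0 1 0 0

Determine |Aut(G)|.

10

Every vertex has degree 2 and the graph is connected, so G is the 5-cycle C_5. The automorphisms of the 5-cycle are exactly the symmetries of a regular 5-gon: the dihedral group D_5, |D_5| = 10.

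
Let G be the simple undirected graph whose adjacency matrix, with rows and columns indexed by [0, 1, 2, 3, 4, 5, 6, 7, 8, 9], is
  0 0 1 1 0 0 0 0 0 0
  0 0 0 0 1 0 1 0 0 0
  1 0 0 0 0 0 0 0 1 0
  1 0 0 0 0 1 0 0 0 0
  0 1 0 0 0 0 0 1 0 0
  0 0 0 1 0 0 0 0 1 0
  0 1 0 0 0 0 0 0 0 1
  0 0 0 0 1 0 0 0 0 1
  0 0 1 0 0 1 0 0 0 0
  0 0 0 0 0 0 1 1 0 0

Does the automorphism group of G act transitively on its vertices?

G has two connected components, {1, 4, 6, 7, 9} and {0, 2, 3, 5, 8}; each is 2-regular, so G = C_5 ⊔ C_5. Aut of a disjoint union of two copies of C_5 is the wreath product D_5 ≀ Z_2, of order 2·10² = 200. Under this action every vertex can be carried to every other, so G is vertex-transitive.

Yes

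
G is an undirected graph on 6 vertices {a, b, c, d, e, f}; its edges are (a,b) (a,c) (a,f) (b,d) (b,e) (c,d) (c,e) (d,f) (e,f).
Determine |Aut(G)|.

G is 3-regular and bipartite with parts {a, d, e} and {b, c, f} (each part is independent and every cross-pair is an edge), so G = K_{3,3}. Aut(K_{3,3}) is the wreath product S_3 ≀ Z_2: permute within each part, then optionally swap the parts; |Aut| = 2·(3!)² = 72.

72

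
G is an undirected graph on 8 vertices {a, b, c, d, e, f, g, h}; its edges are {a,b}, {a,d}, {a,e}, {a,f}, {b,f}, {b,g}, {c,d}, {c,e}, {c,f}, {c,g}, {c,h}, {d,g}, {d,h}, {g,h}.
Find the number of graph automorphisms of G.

1

Degrees alone do not determine every vertex (e.g. a and d both have degree 4), but their neighbour-degree multisets differ: N(a) has degrees [2, 3, 3, 4] while N(d) has degrees [3, 4, 4, 5]. Repeating this refinement separates all vertices, so the only automorphism is the identity.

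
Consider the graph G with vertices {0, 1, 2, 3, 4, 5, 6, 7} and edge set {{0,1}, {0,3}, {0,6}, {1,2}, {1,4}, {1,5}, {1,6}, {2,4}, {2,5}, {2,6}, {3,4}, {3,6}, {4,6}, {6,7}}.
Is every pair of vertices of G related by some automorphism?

No

Vertex 1 is the only vertex of degree 5, so every automorphism fixes it; G is not vertex-transitive.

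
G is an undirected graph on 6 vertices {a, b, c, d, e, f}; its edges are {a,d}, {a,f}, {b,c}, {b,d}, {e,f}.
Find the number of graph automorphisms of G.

2

The degree sequence is [2, 2, 1, 2, 1, 2]; the two degree-1 vertices c and e are the ends of a path, so G = P_6. The only nontrivial automorphism of a path is the end-to-end reflection, so Aut(G) ≅ Z_2.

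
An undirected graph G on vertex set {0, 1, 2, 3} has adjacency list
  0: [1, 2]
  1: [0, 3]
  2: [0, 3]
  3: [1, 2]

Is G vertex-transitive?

Yes

G is 2-regular and connected on 4 vertices, i.e. the cycle C_4. The automorphisms of the 4-cycle are exactly the symmetries of a regular 4-gon: the dihedral group D_4, |D_4| = 8. Under this action every vertex can be carried to every other, so G is vertex-transitive.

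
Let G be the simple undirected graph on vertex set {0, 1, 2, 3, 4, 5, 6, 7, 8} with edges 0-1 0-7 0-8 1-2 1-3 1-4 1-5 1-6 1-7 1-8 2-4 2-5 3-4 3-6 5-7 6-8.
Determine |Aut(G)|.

Vertex 1 is the unique vertex of degree 8; the remaining 8 vertices each have degree 3 and induce a cycle, so G is the wheel on 9 vertices with hub 1. With the hub fixed, the remaining symmetry is that of the rim cycle C_8, giving the dihedral group D_8.

16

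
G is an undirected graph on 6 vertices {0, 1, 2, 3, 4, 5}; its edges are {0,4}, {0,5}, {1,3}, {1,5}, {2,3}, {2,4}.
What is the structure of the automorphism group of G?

G is 2-regular and connected on 6 vertices, i.e. the cycle C_6. The automorphisms of the 6-cycle are exactly the symmetries of a regular 6-gon: the dihedral group D_6, |D_6| = 12.

D_6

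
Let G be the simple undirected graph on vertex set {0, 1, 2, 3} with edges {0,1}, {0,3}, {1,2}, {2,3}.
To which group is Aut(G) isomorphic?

the dihedral group of order 8

G is 2-regular and bipartite on 2^2 = 4 vertices with girth 4; it is the hypercube graph Q_2. The symmetry group of the 2-cube is the hyperoctahedral group B_2 = Z_2 ≀ S_2, of order 2^2·2! = 8.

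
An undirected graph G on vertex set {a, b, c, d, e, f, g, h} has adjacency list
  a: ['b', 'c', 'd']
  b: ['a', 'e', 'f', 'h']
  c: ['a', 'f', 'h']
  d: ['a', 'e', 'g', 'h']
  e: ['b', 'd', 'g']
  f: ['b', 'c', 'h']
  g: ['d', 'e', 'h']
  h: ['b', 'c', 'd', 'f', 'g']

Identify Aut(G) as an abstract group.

The degree sequence is [3, 4, 3, 4, 3, 3, 3, 5]. Checking the degree-preserving permutations of the vertex set shows that none except the identity preserves every edge, so Aut(G) is trivial.

{e}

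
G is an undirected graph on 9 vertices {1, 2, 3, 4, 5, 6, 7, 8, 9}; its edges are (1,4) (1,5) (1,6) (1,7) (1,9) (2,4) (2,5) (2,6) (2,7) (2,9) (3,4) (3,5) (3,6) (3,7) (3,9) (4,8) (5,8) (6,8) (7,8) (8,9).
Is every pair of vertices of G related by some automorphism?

No

Automorphisms preserve degree, but G has vertices of degree 4 and vertices of degree 5; no automorphism maps one to the other, so G is not vertex-transitive.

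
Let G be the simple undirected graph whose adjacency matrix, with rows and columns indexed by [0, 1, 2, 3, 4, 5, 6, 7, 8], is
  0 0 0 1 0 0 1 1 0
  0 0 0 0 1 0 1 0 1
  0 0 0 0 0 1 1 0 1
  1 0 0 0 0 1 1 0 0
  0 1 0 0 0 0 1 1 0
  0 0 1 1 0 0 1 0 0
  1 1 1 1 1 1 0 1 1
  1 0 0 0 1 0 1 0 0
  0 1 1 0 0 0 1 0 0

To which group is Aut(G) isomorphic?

Vertex 6 is the unique vertex of degree 8; the remaining 8 vertices each have degree 3 and induce a cycle, so G is the wheel on 9 vertices with hub 6. With the hub fixed, the remaining symmetry is that of the rim cycle C_8, giving the dihedral group D_8.

the dihedral group of order 16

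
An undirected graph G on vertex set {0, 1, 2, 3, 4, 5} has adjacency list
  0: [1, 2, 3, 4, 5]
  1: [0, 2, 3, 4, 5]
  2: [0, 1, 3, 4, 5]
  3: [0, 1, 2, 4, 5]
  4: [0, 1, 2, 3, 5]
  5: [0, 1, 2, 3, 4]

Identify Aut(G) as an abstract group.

S_6

Every vertex has degree 5, so G is the complete graph K_6. Any permutation of the 6 vertices preserves K_6, so Aut(K_6) = S_6 of order 6! = 720.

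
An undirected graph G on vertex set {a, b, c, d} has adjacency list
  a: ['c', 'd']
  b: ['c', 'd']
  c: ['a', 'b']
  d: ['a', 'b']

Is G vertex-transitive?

Yes

G is 2-regular and bipartite on 2^2 = 4 vertices with girth 4; it is the hypercube graph Q_2. Aut(Q_2) consists of the signed permutations of the 2 coordinate axes: 2! permutations times 2^2 sign flips, so |Aut| = 2^2·2! = 8. Under this action every vertex can be carried to every other, so G is vertex-transitive.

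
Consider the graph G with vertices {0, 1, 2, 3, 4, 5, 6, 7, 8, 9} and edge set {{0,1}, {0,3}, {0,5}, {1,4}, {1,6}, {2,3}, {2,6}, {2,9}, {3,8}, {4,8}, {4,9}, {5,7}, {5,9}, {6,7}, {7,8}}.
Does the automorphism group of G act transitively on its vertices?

Yes

G is 3-regular on 10 vertices with no triangles and no 4-cycles (girth 5): this is the Petersen graph. Viewing the Petersen graph as the Kneser graph K(5,2) — vertices are 2-subsets of {1,…,5}, edges join disjoint pairs — its automorphisms are exactly the permutations of the 5-element set, so Aut ≅ S_5 of order 120. Under this action every vertex can be carried to every other, so G is vertex-transitive.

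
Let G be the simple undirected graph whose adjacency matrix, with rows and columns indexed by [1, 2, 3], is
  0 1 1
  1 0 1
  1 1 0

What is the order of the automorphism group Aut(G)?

6

All 3 vertices are pairwise adjacent: G = K_3. Any permutation of the 3 vertices preserves K_3, so Aut(K_3) = S_3 of order 3! = 6.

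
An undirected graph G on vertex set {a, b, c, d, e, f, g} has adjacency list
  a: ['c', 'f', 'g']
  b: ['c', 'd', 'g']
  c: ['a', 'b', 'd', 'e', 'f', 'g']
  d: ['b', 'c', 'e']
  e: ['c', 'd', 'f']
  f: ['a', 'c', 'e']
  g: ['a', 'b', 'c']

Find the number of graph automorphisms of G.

Vertex c is the unique vertex of degree 6; the remaining 6 vertices each have degree 3 and induce a cycle, so G is the wheel on 7 vertices with hub c. With the hub fixed, the remaining symmetry is that of the rim cycle C_6, giving the dihedral group D_6.

12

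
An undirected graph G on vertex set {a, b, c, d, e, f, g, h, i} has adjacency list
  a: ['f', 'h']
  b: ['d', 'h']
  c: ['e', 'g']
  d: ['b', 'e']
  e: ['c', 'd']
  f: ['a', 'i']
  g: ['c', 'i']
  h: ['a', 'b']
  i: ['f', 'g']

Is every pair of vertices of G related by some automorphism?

Every vertex has degree 2 and the graph is connected, so G is the 9-cycle C_9. C_9 has 9 rotations and 9 reflections, so Aut(C_9) ≅ D_9 of order 18. Under this action every vertex can be carried to every other, so G is vertex-transitive.

Yes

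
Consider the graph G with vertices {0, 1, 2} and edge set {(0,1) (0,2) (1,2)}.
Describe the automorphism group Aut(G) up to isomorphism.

All 3 vertices are pairwise adjacent: G = K_3. Every bijection on the vertex set is an automorphism of K_3; hence Aut(K_3) ≅ S_3, order 6.

S_3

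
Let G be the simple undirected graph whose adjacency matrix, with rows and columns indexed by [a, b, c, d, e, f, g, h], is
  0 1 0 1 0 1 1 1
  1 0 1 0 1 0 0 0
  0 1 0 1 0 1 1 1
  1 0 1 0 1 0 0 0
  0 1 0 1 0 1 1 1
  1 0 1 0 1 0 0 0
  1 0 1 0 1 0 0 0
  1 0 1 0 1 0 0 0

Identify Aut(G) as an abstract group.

The vertices split by degree into {a, c, e} (degree 5) and {b, d, f, g, h} (degree 3); every edge runs between the two parts, so G is the complete bipartite graph K_{3,5}. The parts have unequal sizes, so no automorphism swaps them; each part is permuted independently, giving S_3 × S_5 of order 3!·5! = 720.

S_3 × S_5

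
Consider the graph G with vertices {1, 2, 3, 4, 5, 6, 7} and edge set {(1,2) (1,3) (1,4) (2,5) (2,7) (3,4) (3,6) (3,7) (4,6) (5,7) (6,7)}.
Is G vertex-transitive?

No

Vertex 5 is the only vertex of degree 2, so every automorphism fixes it; G is not vertex-transitive.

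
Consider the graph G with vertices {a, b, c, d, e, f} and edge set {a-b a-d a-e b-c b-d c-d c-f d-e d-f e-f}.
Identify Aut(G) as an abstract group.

D_5

Vertex d is the unique vertex of degree 5; the remaining 5 vertices each have degree 3 and induce a cycle, so G is the wheel on 6 vertices with hub d. Every automorphism fixes the hub and acts on the rim 5-cycle, so Aut(G) ≅ Aut(C_5) = D_5 of order 10.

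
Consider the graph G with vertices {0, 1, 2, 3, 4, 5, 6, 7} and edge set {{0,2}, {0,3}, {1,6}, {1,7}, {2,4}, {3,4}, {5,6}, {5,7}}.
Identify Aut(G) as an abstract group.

(D_4 × D_4) ⋊ Z_2

G has two connected components, {1, 5, 6, 7} and {0, 2, 3, 4}; each is 2-regular, so G = C_4 ⊔ C_4. Aut of a disjoint union of two copies of C_4 is the wreath product D_4 ≀ Z_2, of order 2·8² = 128.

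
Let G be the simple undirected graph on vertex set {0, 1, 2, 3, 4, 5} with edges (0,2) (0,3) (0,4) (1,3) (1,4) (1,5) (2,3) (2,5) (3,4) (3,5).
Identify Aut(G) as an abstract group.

D_5

Vertex 3 is the unique vertex of degree 5; the remaining 5 vertices each have degree 3 and induce a cycle, so G is the wheel on 6 vertices with hub 3. With the hub fixed, the remaining symmetry is that of the rim cycle C_5, giving the dihedral group D_5.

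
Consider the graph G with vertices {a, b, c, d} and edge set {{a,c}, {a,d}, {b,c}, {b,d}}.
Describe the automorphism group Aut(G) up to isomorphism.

D_4

G is 2-regular and connected on 4 vertices, i.e. the cycle C_4. The automorphisms of the 4-cycle are exactly the symmetries of a regular 4-gon: the dihedral group D_4, |D_4| = 8.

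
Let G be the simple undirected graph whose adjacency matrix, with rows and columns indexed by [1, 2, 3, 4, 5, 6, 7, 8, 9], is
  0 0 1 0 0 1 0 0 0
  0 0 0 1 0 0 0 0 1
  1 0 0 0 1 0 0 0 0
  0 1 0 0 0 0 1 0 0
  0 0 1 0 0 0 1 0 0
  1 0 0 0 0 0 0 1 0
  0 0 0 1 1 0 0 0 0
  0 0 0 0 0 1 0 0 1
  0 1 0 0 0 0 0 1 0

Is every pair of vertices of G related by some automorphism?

G is 2-regular and connected on 9 vertices, i.e. the cycle C_9. C_9 has 9 rotations and 9 reflections, so Aut(C_9) ≅ D_9 of order 18. Under this action every vertex can be carried to every other, so G is vertex-transitive.

Yes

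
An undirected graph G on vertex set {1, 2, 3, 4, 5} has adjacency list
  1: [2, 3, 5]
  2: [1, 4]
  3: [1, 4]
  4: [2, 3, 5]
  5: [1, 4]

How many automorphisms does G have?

12

The vertices split by degree into {1, 4} (degree 3) and {2, 3, 5} (degree 2); every edge runs between the two parts, so G is the complete bipartite graph K_{2,3}. The parts have unequal sizes, so no automorphism swaps them; each part is permuted independently, giving S_2 × S_3 of order 2!·3! = 12.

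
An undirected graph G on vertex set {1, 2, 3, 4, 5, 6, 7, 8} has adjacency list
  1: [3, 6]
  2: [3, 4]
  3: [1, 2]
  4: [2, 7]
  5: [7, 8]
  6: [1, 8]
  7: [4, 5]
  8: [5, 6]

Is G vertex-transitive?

Every vertex has degree 2 and the graph is connected, so G is the 8-cycle C_8. The automorphisms of the 8-cycle are exactly the symmetries of a regular 8-gon: the dihedral group D_8, |D_8| = 16. This group acts transitively on the 8 vertices.

Yes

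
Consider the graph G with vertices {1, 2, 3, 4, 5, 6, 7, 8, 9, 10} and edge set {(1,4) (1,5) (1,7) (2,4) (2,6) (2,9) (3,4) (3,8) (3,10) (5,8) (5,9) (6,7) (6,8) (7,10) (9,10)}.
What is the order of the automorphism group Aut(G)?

G is 3-regular on 10 vertices with no triangles and no 4-cycles (girth 5): this is the Petersen graph. It is a classical fact that the Petersen graph has automorphism group S_5 (order 120), arising from its description as the Kneser graph K(5,2).

120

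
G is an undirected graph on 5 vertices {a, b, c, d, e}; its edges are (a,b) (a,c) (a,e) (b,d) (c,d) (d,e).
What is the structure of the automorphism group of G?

S_3 × S_2

The vertices split by degree into {a, d} (degree 3) and {b, c, e} (degree 2); every edge runs between the two parts, so G is the complete bipartite graph K_{2,3}. Automorphisms preserve the bipartition setwise (since the parts differ in size) and act as S_3 × S_2 within it; |Aut| = 12.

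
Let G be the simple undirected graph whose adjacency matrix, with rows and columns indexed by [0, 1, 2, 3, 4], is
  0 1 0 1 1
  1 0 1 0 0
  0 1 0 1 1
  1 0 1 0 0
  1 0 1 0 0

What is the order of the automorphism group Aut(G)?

12

The vertices split by degree into {0, 2} (degree 3) and {1, 3, 4} (degree 2); every edge runs between the two parts, so G is the complete bipartite graph K_{2,3}. Automorphisms preserve the bipartition setwise (since the parts differ in size) and act as S_2 × S_3 within it; |Aut| = 12.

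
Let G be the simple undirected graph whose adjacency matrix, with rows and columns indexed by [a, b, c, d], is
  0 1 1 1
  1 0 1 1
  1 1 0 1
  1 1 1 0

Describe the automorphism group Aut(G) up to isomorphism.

Every vertex has degree 3, so G is the complete graph K_4. Any permutation of the 4 vertices preserves K_4, so Aut(K_4) = S_4 of order 4! = 24.

S_4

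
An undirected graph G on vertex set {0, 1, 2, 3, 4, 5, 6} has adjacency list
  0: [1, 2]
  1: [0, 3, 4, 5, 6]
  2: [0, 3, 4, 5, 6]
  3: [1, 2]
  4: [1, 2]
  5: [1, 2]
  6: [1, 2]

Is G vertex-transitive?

No

Automorphisms preserve degree, but G has vertices of degree 2 and vertices of degree 5; no automorphism maps one to the other, so G is not vertex-transitive.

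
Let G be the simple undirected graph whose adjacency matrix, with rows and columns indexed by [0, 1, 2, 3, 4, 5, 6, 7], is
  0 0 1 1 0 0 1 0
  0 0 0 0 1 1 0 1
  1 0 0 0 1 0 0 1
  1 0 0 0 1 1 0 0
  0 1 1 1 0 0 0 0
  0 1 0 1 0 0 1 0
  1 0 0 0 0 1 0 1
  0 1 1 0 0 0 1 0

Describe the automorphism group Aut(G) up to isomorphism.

G is 3-regular and bipartite on 2^3 = 8 vertices with girth 4; it is the hypercube graph Q_3. Aut(Q_3) consists of the signed permutations of the 3 coordinate axes: 3! permutations times 2^3 sign flips, so |Aut| = 2^3·3! = 48.

the hyperoctahedral group B_3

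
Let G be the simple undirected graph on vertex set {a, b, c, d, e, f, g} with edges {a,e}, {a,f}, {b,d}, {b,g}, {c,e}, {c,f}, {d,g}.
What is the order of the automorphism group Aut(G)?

G has two connected components, {a, c, e, f} and {b, d, g}; each is 2-regular, so G = C_4 ⊔ C_3. The components are non-isomorphic (different sizes), so Aut(G) = Aut(C_4) × Aut(C_3) = D_4 × D_3 of order 8·6 = 48.

48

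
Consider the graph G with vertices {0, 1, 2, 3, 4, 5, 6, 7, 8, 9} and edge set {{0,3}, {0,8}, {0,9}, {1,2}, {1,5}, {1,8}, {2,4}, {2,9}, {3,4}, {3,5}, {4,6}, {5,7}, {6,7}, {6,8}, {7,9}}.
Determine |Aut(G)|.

G is 3-regular on 10 vertices with no triangles and no 4-cycles (girth 5): this is the Petersen graph. Viewing the Petersen graph as the Kneser graph K(5,2) — vertices are 2-subsets of {1,…,5}, edges join disjoint pairs — its automorphisms are exactly the permutations of the 5-element set, so Aut ≅ S_5 of order 120.

120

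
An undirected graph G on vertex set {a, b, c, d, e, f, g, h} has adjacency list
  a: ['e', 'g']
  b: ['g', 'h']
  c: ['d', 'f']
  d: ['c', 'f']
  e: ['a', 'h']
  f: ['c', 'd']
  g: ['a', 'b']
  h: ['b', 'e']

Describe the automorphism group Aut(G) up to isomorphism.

D_5 × D_3

G has two connected components, {a, b, e, g, h} and {c, d, f}; each is 2-regular, so G = C_5 ⊔ C_3. No automorphism exchanges components of different sizes, hence Aut(G) is the direct product D_5 × D_3, order 60.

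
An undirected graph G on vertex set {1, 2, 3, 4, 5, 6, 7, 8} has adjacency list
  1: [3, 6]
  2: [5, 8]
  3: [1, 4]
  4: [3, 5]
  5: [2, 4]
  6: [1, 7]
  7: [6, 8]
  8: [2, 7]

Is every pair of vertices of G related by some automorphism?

G is 2-regular and connected on 8 vertices, i.e. the cycle C_8. C_8 has 8 rotations and 8 reflections, so Aut(C_8) ≅ D_8 of order 16. Under this action every vertex can be carried to every other, so G is vertex-transitive.

Yes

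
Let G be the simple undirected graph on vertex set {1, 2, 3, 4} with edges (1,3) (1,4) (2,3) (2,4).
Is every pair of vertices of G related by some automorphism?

Yes

G is 2-regular and bipartite on 2^2 = 4 vertices with girth 4; it is the hypercube graph Q_2. Aut(Q_2) consists of the signed permutations of the 2 coordinate axes: 2! permutations times 2^2 sign flips, so |Aut| = 2^2·2! = 8. This group acts transitively on the 4 vertices.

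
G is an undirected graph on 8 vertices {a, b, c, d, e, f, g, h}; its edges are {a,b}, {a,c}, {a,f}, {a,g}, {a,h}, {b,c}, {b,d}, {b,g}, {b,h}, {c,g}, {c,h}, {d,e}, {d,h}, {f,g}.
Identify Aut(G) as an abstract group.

{e}

Degrees alone do not determine every vertex (e.g. a and b both have degree 5), but their neighbour-degree multisets differ: N(a) has degrees [2, 4, 4, 4, 5] while N(b) has degrees [3, 4, 4, 4, 5]. Repeating this refinement separates all vertices, so the only automorphism is the identity.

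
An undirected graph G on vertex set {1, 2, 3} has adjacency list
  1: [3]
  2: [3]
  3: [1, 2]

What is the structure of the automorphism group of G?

The degree sequence is [1, 1, 2]; the two degree-1 vertices 1 and 2 are the ends of a path, so G = P_3. The only nontrivial automorphism of a path is the end-to-end reflection, so Aut(G) ≅ Z_2.

the cyclic group of order 2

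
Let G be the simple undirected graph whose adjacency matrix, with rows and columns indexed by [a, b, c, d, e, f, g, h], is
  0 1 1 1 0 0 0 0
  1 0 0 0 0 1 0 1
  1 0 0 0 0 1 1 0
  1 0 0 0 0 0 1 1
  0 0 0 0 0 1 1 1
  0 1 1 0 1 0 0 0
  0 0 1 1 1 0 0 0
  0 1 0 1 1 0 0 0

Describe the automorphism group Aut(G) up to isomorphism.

Z_2^3 ⋊ S_3

G is 3-regular and bipartite on 2^3 = 8 vertices with girth 4; it is the hypercube graph Q_3. Aut(Q_3) consists of the signed permutations of the 3 coordinate axes: 3! permutations times 2^3 sign flips, so |Aut| = 2^3·3! = 48.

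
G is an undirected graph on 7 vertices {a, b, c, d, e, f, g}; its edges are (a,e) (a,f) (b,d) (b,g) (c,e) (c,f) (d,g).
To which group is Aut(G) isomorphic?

D_4 × D_3

G has two connected components, {a, c, e, f} and {b, d, g}; each is 2-regular, so G = C_4 ⊔ C_3. The components are non-isomorphic (different sizes), so Aut(G) = Aut(C_4) × Aut(C_3) = D_4 × D_3 of order 8·6 = 48.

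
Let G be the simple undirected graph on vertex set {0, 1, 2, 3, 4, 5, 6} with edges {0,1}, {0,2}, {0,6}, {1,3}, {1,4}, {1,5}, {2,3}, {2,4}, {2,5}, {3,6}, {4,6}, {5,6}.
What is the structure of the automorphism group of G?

The vertices split by degree into {1, 2, 6} (degree 4) and {0, 3, 4, 5} (degree 3); every edge runs between the two parts, so G is the complete bipartite graph K_{3,4}. The parts have unequal sizes, so no automorphism swaps them; each part is permuted independently, giving S_4 × S_3 of order 4!·3! = 144.

S_4 × S_3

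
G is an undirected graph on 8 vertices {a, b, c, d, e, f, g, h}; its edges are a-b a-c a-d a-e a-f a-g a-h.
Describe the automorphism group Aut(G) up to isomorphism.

the symmetric group on 7 letters

Vertex a has degree 7 and every other vertex has degree 1, so G is the star K_{1,7} with centre a. Any automorphism fixes the centre and permutes the 7 leaves freely, so Aut(G) ≅ S_7 of order 7! = 5040.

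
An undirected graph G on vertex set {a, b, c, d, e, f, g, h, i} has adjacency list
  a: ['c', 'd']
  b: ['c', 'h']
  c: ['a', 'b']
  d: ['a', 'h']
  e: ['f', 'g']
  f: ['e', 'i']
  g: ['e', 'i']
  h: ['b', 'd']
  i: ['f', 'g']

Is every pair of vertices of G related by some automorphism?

No

G has two connected components, {a, b, c, d, h} and {e, f, g, i}; each is 2-regular, so G = C_5 ⊔ C_4. The orbit of a under Aut(G) is {a, b, c, d, h}, which does not contain e, so G is not vertex-transitive.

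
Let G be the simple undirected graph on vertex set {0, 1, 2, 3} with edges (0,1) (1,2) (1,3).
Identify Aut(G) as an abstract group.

the symmetric group on 3 letters

Vertex 1 has degree 3 and every other vertex has degree 1, so G is the star K_{1,3} with centre 1. The 3 leaves are pairwise interchangeable while the centre is fixed, giving Aut(G) = S_3.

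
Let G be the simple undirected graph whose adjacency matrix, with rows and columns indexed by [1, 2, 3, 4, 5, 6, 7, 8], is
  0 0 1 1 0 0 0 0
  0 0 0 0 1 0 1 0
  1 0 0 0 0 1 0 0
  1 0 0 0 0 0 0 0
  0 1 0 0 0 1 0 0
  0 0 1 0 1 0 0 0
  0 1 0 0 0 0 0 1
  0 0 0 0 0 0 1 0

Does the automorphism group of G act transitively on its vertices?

No

Automorphisms preserve degree, but G has vertices of degree 1 and vertices of degree 2; no automorphism maps one to the other, so G is not vertex-transitive.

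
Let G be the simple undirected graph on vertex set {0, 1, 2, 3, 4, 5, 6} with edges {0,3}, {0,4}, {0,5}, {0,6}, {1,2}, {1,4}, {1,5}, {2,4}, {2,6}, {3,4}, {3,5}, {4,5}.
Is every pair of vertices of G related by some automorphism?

Vertex 4 is the only vertex of degree 5, so every automorphism fixes it; G is not vertex-transitive.

No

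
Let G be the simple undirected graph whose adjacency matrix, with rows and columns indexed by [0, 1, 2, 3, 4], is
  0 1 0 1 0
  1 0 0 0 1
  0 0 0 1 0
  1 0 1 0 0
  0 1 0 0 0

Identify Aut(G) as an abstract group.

The degree sequence is [2, 2, 1, 2, 1]; the two degree-1 vertices 2 and 4 are the ends of a path, so G = P_5. A path has exactly one nontrivial symmetry — reversal — giving Aut(G) of order 2.

Z_2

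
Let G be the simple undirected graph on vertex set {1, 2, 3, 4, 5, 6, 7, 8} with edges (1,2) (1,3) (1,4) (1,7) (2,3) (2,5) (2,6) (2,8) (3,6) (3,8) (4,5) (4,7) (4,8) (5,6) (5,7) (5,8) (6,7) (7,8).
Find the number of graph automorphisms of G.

1

The degree sequence is [4, 5, 4, 4, 5, 4, 5, 5]. Checking the degree-preserving permutations of the vertex set shows that none except the identity preserves every edge, so Aut(G) is trivial.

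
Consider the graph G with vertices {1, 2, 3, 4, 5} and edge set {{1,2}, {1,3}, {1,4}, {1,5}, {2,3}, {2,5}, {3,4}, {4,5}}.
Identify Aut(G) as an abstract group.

Vertex 1 is the unique vertex of degree 4; the remaining 4 vertices each have degree 3 and induce a cycle, so G is the wheel on 5 vertices with hub 1. Every automorphism fixes the hub and acts on the rim 4-cycle, so Aut(G) ≅ Aut(C_4) = D_4 of order 8.

the dihedral group of order 8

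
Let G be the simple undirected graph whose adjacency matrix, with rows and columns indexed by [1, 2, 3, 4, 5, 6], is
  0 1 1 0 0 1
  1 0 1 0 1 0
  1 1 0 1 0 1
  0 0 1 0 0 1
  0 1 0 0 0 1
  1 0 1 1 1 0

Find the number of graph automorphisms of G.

1

Degrees alone do not determine every vertex (e.g. 1 and 2 both have degree 3), but their neighbour-degree multisets differ: N(1) has degrees [3, 4, 4] while N(2) has degrees [2, 3, 4]. Repeating this refinement separates all vertices, so the only automorphism is the identity.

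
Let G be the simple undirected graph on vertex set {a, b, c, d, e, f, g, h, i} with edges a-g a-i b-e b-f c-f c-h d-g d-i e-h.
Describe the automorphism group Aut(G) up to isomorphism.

G has two connected components, {b, c, e, f, h} and {a, d, g, i}; each is 2-regular, so G = C_5 ⊔ C_4. The components are non-isomorphic (different sizes), so Aut(G) = Aut(C_4) × Aut(C_5) = D_4 × D_5 of order 8·10 = 80.

D_4 × D_5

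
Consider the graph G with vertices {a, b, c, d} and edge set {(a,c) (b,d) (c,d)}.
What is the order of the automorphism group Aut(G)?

2

The degree sequence is [1, 1, 2, 2]; the two degree-1 vertices a and b are the ends of a path, so G = P_4. The only nontrivial automorphism of a path is the end-to-end reflection, so Aut(G) ≅ Z_2.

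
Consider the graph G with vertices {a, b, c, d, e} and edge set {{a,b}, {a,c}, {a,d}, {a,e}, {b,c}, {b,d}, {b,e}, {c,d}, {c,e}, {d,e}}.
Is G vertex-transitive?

Yes

Every vertex has degree 4, so G is the complete graph K_5. Every bijection on the vertex set is an automorphism of K_5; hence Aut(K_5) ≅ S_5, order 120. Under this action every vertex can be carried to every other, so G is vertex-transitive.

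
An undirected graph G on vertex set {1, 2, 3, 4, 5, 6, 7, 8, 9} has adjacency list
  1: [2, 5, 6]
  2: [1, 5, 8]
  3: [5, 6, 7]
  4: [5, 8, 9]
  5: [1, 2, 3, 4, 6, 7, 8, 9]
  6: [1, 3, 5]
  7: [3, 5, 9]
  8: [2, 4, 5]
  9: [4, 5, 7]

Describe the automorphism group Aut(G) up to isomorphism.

Vertex 5 is the unique vertex of degree 8; the remaining 8 vertices each have degree 3 and induce a cycle, so G is the wheel on 9 vertices with hub 5. With the hub fixed, the remaining symmetry is that of the rim cycle C_8, giving the dihedral group D_8.

D_8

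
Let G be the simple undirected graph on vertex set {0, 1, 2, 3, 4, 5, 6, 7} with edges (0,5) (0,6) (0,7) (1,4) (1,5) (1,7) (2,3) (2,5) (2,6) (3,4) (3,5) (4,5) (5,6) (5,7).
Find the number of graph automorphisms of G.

Vertex 5 is the unique vertex of degree 7; the remaining 7 vertices each have degree 3 and induce a cycle, so G is the wheel on 8 vertices with hub 5. Every automorphism fixes the hub and acts on the rim 7-cycle, so Aut(G) ≅ Aut(C_7) = D_7 of order 14.

14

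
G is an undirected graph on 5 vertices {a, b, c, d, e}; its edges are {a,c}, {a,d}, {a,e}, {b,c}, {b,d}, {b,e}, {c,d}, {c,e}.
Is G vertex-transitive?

No

Vertex c is the only vertex of degree 4, so every automorphism fixes it; G is not vertex-transitive.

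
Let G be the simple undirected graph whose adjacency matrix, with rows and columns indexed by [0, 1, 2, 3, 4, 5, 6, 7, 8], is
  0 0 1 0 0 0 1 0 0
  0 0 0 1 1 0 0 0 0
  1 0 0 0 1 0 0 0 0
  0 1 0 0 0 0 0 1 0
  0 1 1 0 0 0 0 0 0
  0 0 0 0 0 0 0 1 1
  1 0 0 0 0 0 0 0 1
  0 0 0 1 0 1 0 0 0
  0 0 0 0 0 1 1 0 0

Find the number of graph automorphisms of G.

18

Every vertex has degree 2 and the graph is connected, so G is the 9-cycle C_9. C_9 has 9 rotations and 9 reflections, so Aut(C_9) ≅ D_9 of order 18.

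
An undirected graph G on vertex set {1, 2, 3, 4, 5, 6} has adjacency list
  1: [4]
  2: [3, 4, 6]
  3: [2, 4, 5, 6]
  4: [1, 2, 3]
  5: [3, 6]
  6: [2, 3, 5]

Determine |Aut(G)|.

1

Degrees alone do not determine every vertex (e.g. 2 and 4 both have degree 3), but their neighbour-degree multisets differ: N(2) has degrees [3, 3, 4] while N(4) has degrees [1, 3, 4]. Repeating this refinement separates all vertices, so the only automorphism is the identity.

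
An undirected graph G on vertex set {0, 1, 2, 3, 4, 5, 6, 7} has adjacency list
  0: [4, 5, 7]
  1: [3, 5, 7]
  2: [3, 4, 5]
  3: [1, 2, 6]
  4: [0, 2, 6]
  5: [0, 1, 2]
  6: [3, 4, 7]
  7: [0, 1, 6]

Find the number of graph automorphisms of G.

G is 3-regular and bipartite on 2^3 = 8 vertices with girth 4; it is the hypercube graph Q_3. The symmetry group of the 3-cube is the hyperoctahedral group B_3 = Z_2 ≀ S_3, of order 2^3·3! = 48.

48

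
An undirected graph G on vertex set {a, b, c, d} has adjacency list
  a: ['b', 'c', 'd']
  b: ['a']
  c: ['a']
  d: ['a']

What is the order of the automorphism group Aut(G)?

Vertex a has degree 3 and every other vertex has degree 1, so G is the star K_{1,3} with centre a. Any automorphism fixes the centre and permutes the 3 leaves freely, so Aut(G) ≅ S_3 of order 3! = 6.

6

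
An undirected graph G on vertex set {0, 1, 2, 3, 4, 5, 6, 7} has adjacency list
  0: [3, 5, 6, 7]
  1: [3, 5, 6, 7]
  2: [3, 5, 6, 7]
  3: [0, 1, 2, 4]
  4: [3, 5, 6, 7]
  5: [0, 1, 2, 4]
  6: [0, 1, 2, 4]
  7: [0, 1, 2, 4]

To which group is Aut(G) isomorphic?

G is 4-regular and bipartite with parts {0, 1, 2, 4} and {3, 5, 6, 7} (each part is independent and every cross-pair is an edge), so G = K_{4,4}. Aut(K_{4,4}) is the wreath product S_4 ≀ Z_2: permute within each part, then optionally swap the parts; |Aut| = 2·(4!)² = 1152.

(S_4 × S_4) ⋊ Z_2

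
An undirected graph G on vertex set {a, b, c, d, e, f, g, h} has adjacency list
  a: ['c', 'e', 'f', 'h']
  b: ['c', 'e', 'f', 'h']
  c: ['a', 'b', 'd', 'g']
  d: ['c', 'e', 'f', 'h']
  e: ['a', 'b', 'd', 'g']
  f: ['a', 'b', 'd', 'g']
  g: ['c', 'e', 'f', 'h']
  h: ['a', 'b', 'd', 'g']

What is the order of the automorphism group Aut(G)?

G is 4-regular and bipartite with parts {a, b, d, g} and {c, e, f, h} (each part is independent and every cross-pair is an edge), so G = K_{4,4}. Each part can be permuted independently (S_4 × S_4) and the two equal-size parts can also be swapped, giving (S_4 × S_4) ⋊ Z_2 of order 2·(4!)² = 1152.

1152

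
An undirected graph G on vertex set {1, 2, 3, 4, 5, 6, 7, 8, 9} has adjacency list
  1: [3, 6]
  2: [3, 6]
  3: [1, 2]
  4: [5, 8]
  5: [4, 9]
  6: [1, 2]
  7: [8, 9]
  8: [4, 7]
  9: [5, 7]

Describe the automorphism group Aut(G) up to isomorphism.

G has two connected components, {4, 5, 7, 8, 9} and {1, 2, 3, 6}; each is 2-regular, so G = C_5 ⊔ C_4. The components are non-isomorphic (different sizes), so Aut(G) = Aut(C_4) × Aut(C_5) = D_4 × D_5 of order 8·10 = 80.

D_4 × D_5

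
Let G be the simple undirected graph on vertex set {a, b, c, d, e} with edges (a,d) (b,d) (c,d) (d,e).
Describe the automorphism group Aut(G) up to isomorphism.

S_4

Vertex d has degree 4 and every other vertex has degree 1, so G is the star K_{1,4} with centre d. Any automorphism fixes the centre and permutes the 4 leaves freely, so Aut(G) ≅ S_4 of order 4! = 24.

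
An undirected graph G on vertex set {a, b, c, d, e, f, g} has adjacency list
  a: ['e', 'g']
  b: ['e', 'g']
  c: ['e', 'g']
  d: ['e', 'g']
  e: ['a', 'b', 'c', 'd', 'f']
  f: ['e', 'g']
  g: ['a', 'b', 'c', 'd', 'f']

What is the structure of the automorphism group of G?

The vertices split by degree into {e, g} (degree 5) and {a, b, c, d, f} (degree 2); every edge runs between the two parts, so G is the complete bipartite graph K_{2,5}. Automorphisms preserve the bipartition setwise (since the parts differ in size) and act as S_5 × S_2 within it; |Aut| = 240.

S_5 × S_2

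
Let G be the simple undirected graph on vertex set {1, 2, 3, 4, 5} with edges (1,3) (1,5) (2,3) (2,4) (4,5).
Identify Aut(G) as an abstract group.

Every vertex has degree 2 and the graph is connected, so G is the 5-cycle C_5. C_5 has 5 rotations and 5 reflections, so Aut(C_5) ≅ D_5 of order 10.

D_5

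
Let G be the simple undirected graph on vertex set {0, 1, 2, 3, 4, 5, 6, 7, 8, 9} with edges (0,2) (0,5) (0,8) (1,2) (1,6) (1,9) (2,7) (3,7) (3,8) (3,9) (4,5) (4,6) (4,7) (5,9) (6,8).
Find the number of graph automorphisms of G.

G is 3-regular on 10 vertices with no triangles and no 4-cycles (girth 5): this is the Petersen graph. It is a classical fact that the Petersen graph has automorphism group S_5 (order 120), arising from its description as the Kneser graph K(5,2).

120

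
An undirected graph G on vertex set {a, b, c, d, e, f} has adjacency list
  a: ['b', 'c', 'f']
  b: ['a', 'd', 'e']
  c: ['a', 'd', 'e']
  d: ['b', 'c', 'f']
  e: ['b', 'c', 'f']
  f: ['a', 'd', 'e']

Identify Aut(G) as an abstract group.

G is 3-regular and bipartite with parts {b, c, f} and {a, d, e} (each part is independent and every cross-pair is an edge), so G = K_{3,3}. Aut(K_{3,3}) is the wreath product S_3 ≀ Z_2: permute within each part, then optionally swap the parts; |Aut| = 2·(3!)² = 72.

(S_3 × S_3) ⋊ Z_2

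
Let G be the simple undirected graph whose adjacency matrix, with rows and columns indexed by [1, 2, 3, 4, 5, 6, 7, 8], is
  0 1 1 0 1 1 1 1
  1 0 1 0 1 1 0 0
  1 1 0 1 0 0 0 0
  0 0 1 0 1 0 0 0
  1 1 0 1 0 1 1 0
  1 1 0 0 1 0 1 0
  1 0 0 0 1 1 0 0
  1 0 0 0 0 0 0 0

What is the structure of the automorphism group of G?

the trivial group

The degree sequence is [6, 4, 3, 2, 5, 4, 3, 1]. Checking the degree-preserving permutations of the vertex set shows that none except the identity preserves every edge, so Aut(G) is trivial.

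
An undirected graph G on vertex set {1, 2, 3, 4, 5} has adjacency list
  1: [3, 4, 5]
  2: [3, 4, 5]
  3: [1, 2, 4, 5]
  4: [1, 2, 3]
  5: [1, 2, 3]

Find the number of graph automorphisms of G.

Vertex 3 is the unique vertex of degree 4; the remaining 4 vertices each have degree 3 and induce a cycle, so G is the wheel on 5 vertices with hub 3. Every automorphism fixes the hub and acts on the rim 4-cycle, so Aut(G) ≅ Aut(C_4) = D_4 of order 8.

8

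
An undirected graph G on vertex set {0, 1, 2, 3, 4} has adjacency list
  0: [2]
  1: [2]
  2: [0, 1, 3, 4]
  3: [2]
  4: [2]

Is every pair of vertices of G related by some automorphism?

Vertex 2 is the only vertex of degree 4, so every automorphism fixes it; G is not vertex-transitive.

No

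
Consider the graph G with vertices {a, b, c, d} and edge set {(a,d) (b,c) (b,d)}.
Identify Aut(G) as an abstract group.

Z_2

The degree sequence is [1, 2, 1, 2]; the two degree-1 vertices a and c are the ends of a path, so G = P_4. The only nontrivial automorphism of a path is the end-to-end reflection, so Aut(G) ≅ Z_2.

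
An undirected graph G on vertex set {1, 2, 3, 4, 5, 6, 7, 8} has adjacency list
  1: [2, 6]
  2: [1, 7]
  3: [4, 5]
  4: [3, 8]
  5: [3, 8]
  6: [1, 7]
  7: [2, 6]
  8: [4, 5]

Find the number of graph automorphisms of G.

128

G has two connected components, {1, 2, 6, 7} and {3, 4, 5, 8}; each is 2-regular, so G = C_4 ⊔ C_4. With two isomorphic components, Aut(G) = Aut(C_4) ≀ S_2 = (D_4 × D_4) ⋊ Z_2: permute each cycle by D_4, then optionally swap the two cycles. Order 2·(2·4)² = 128.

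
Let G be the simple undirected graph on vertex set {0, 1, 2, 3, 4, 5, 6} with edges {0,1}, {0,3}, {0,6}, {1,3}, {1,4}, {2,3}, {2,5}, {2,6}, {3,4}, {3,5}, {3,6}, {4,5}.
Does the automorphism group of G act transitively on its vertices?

Vertex 3 is the only vertex of degree 6, so every automorphism fixes it; G is not vertex-transitive.

No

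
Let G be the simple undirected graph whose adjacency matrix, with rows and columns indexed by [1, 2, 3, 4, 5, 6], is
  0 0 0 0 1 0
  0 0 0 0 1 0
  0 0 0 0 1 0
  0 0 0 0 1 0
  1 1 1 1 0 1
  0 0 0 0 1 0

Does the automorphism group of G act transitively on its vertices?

Vertex 5 is the only vertex of degree 5, so every automorphism fixes it; G is not vertex-transitive.

No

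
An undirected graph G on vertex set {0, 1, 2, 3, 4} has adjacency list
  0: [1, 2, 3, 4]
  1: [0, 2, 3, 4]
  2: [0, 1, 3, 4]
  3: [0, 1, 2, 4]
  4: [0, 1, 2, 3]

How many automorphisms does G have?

120

Every vertex has degree 4, so G is the complete graph K_5. Every bijection on the vertex set is an automorphism of K_5; hence Aut(K_5) ≅ S_5, order 120.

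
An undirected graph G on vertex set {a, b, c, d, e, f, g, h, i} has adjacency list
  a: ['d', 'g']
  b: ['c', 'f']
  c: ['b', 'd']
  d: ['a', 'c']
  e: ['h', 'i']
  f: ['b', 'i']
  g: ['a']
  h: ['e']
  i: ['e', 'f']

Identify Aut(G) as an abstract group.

C_2

The degree sequence is [2, 2, 2, 2, 2, 2, 1, 1, 2]; the two degree-1 vertices g and h are the ends of a path, so G = P_9. The only nontrivial automorphism of a path is the end-to-end reflection, so Aut(G) ≅ Z_2.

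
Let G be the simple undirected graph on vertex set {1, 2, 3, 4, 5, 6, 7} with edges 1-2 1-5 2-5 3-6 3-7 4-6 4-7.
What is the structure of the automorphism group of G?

D_4 × D_3

G has two connected components, {3, 4, 6, 7} and {1, 2, 5}; each is 2-regular, so G = C_4 ⊔ C_3. No automorphism exchanges components of different sizes, hence Aut(G) is the direct product D_4 × D_3, order 48.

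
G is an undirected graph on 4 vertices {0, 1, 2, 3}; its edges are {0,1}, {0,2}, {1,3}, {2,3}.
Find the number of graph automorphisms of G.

G is 2-regular and connected on 4 vertices, i.e. the cycle C_4. C_4 has 4 rotations and 4 reflections, so Aut(C_4) ≅ D_4 of order 8.

8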